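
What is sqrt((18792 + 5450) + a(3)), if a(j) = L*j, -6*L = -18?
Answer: sqrt(24251) ≈ 155.73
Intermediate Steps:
L = 3 (L = -1/6*(-18) = 3)
a(j) = 3*j
sqrt((18792 + 5450) + a(3)) = sqrt((18792 + 5450) + 3*3) = sqrt(24242 + 9) = sqrt(24251)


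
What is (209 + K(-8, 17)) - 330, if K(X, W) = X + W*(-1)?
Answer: -146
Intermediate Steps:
K(X, W) = X - W
(209 + K(-8, 17)) - 330 = (209 + (-8 - 1*17)) - 330 = (209 + (-8 - 17)) - 330 = (209 - 25) - 330 = 184 - 330 = -146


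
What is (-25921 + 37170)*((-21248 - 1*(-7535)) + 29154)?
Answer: 173695809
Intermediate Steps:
(-25921 + 37170)*((-21248 - 1*(-7535)) + 29154) = 11249*((-21248 + 7535) + 29154) = 11249*(-13713 + 29154) = 11249*15441 = 173695809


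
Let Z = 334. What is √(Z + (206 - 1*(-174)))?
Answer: √714 ≈ 26.721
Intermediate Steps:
√(Z + (206 - 1*(-174))) = √(334 + (206 - 1*(-174))) = √(334 + (206 + 174)) = √(334 + 380) = √714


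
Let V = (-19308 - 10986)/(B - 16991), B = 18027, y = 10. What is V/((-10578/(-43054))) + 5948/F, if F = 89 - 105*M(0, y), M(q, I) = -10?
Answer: -118365792565/1040173526 ≈ -113.79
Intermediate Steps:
V = -15147/518 (V = (-19308 - 10986)/(18027 - 16991) = -30294/1036 = -30294*1/1036 = -15147/518 ≈ -29.241)
F = 1139 (F = 89 - 105*(-10) = 89 + 1050 = 1139)
V/((-10578/(-43054))) + 5948/F = -15147/(518*((-10578/(-43054)))) + 5948/1139 = -15147/(518*((-10578*(-1/43054)))) + 5948*(1/1139) = -15147/(518*5289/21527) + 5948/1139 = -15147/518*21527/5289 + 5948/1139 = -108689823/913234 + 5948/1139 = -118365792565/1040173526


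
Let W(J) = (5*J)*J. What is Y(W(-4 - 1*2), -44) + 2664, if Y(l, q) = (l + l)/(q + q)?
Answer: 29259/11 ≈ 2659.9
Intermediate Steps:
W(J) = 5*J**2
Y(l, q) = l/q (Y(l, q) = (2*l)/((2*q)) = (2*l)*(1/(2*q)) = l/q)
Y(W(-4 - 1*2), -44) + 2664 = (5*(-4 - 1*2)**2)/(-44) + 2664 = (5*(-4 - 2)**2)*(-1/44) + 2664 = (5*(-6)**2)*(-1/44) + 2664 = (5*36)*(-1/44) + 2664 = 180*(-1/44) + 2664 = -45/11 + 2664 = 29259/11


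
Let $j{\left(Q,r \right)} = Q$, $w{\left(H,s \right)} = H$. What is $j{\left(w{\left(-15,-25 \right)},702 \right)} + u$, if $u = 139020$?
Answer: $139005$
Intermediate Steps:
$j{\left(w{\left(-15,-25 \right)},702 \right)} + u = -15 + 139020 = 139005$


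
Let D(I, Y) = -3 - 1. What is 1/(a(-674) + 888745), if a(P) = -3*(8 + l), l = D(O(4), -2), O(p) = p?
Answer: 1/888733 ≈ 1.1252e-6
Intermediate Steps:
D(I, Y) = -4
l = -4
a(P) = -12 (a(P) = -3*(8 - 4) = -3*4 = -12)
1/(a(-674) + 888745) = 1/(-12 + 888745) = 1/888733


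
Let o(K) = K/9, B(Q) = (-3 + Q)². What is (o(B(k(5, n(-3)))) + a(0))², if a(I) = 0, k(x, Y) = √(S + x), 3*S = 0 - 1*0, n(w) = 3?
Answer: (3 - √5)⁴/81 ≈ 0.0042047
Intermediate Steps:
S = 0 (S = (0 - 1*0)/3 = (0 + 0)/3 = (⅓)*0 = 0)
k(x, Y) = √x (k(x, Y) = √(0 + x) = √x)
o(K) = K/9 (o(K) = K*(⅑) = K/9)
(o(B(k(5, n(-3)))) + a(0))² = ((-3 + √5)²/9 + 0)² = ((-3 + √5)²/9)² = (-3 + √5)⁴/81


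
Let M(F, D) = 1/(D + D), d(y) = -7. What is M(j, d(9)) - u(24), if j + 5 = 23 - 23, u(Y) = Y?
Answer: -337/14 ≈ -24.071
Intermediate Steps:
j = -5 (j = -5 + (23 - 23) = -5 + 0 = -5)
M(F, D) = 1/(2*D)
M(j, d(9)) - u(24) = (½)/(-7) - 1*24 = (½)*(-⅐) - 24 = -1/14 - 24 = -337/14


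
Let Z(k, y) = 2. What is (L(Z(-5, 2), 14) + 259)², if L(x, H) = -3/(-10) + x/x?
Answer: 6775609/100 ≈ 67756.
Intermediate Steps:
L(x, H) = 13/10 (L(x, H) = -3*(-⅒) + 1 = 3/10 + 1 = 13/10)
(L(Z(-5, 2), 14) + 259)² = (13/10 + 259)² = (2603/10)² = 6775609/100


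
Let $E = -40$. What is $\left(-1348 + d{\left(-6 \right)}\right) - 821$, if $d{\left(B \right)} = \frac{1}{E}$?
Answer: $- \frac{86761}{40} \approx -2169.0$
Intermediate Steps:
$d{\left(B \right)} = - \frac{1}{40}$ ($d{\left(B \right)} = \frac{1}{-40} = - \frac{1}{40}$)
$\left(-1348 + d{\left(-6 \right)}\right) - 821 = \left(-1348 - \frac{1}{40}\right) - 821 = - \frac{53921}{40} - 821 = - \frac{86761}{40}$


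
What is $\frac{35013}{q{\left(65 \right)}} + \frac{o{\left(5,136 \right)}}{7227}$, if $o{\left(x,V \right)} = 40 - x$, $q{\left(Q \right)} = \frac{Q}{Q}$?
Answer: $\frac{253038986}{7227} \approx 35013.0$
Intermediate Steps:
$q{\left(Q \right)} = 1$
$\frac{35013}{q{\left(65 \right)}} + \frac{o{\left(5,136 \right)}}{7227} = \frac{35013}{1} + \frac{40 - 5}{7227} = 35013 \cdot 1 + \left(40 - 5\right) \frac{1}{7227} = 35013 + 35 \cdot \frac{1}{7227} = 35013 + \frac{35}{7227} = \frac{253038986}{7227}$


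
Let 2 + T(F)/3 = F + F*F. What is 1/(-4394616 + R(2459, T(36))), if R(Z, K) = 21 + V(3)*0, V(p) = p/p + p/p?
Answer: -1/4394595 ≈ -2.2755e-7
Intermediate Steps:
V(p) = 2 (V(p) = 1 + 1 = 2)
T(F) = -6 + 3*F + 3*F² (T(F) = -6 + 3*(F + F*F) = -6 + 3*(F + F²) = -6 + (3*F + 3*F²) = -6 + 3*F + 3*F²)
R(Z, K) = 21 (R(Z, K) = 21 + 2*0 = 21 + 0 = 21)
1/(-4394616 + R(2459, T(36))) = 1/(-4394616 + 21) = 1/(-4394595) = -1/4394595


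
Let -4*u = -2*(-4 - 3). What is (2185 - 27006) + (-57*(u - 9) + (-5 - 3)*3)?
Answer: -48265/2 ≈ -24133.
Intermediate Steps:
u = -7/2 (u = -(-1)*(-4 - 3)/2 = -(-1)*(-7)/2 = -¼*14 = -7/2 ≈ -3.5000)
(2185 - 27006) + (-57*(u - 9) + (-5 - 3)*3) = (2185 - 27006) + (-57*(-7/2 - 9) + (-5 - 3)*3) = -24821 + (-57*(-25/2) - 8*3) = -24821 + (1425/2 - 24) = -24821 + 1377/2 = -48265/2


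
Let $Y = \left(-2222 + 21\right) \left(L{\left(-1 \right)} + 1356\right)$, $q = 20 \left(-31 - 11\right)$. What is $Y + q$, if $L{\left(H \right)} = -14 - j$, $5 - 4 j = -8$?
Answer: $- \frac{11789715}{4} \approx -2.9474 \cdot 10^{6}$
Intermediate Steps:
$j = \frac{13}{4}$ ($j = \frac{5}{4} - -2 = \frac{5}{4} + 2 = \frac{13}{4} \approx 3.25$)
$L{\left(H \right)} = - \frac{69}{4}$ ($L{\left(H \right)} = -14 - \frac{13}{4} = - \frac{69}{4}$)
$q = -840$ ($q = 20 \left(-42\right) = -840$)
$Y = - \frac{11786355}{4}$ ($Y = \left(-2222 + 21\right) \left(- \frac{69}{4} + 1356\right) = \left(-2201\right) \frac{5355}{4} = - \frac{11786355}{4} \approx -2.9466 \cdot 10^{6}$)
$Y + q = - \frac{11786355}{4} - 840 = - \frac{11789715}{4}$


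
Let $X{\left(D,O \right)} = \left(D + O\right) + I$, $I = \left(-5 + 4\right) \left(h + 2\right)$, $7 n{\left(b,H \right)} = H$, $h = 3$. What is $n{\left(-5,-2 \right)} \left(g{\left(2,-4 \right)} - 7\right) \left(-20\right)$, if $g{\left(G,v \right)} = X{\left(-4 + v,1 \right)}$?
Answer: $- \frac{760}{7} \approx -108.57$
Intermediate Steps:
$n{\left(b,H \right)} = \frac{H}{7}$
$I = -5$ ($I = \left(-5 + 4\right) \left(3 + 2\right) = \left(-1\right) 5 = -5$)
$X{\left(D,O \right)} = -5 + D + O$ ($X{\left(D,O \right)} = \left(D + O\right) - 5 = -5 + D + O$)
$g{\left(G,v \right)} = -8 + v$ ($g{\left(G,v \right)} = -5 + \left(-4 + v\right) + 1 = -8 + v$)
$n{\left(-5,-2 \right)} \left(g{\left(2,-4 \right)} - 7\right) \left(-20\right) = \frac{1}{7} \left(-2\right) \left(\left(-8 - 4\right) - 7\right) \left(-20\right) = - \frac{2 \left(-12 - 7\right)}{7} \left(-20\right) = \left(- \frac{2}{7}\right) \left(-19\right) \left(-20\right) = \frac{38}{7} \left(-20\right) = - \frac{760}{7}$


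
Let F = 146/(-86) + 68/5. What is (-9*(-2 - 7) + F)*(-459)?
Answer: -9168066/215 ≈ -42642.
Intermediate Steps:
F = 2559/215 (F = 146*(-1/86) + 68*(1/5) = -73/43 + 68/5 = 2559/215 ≈ 11.902)
(-9*(-2 - 7) + F)*(-459) = (-9*(-2 - 7) + 2559/215)*(-459) = (-9*(-9) + 2559/215)*(-459) = (81 + 2559/215)*(-459) = (19974/215)*(-459) = -9168066/215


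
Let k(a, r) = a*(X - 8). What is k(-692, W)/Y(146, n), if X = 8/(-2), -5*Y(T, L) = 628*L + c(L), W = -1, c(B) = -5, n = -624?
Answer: 41520/391877 ≈ 0.10595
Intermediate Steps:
Y(T, L) = 1 - 628*L/5 (Y(T, L) = -(628*L - 5)/5 = -(-5 + 628*L)/5 = 1 - 628*L/5)
X = -4 (X = 8*(-½) = -4)
k(a, r) = -12*a (k(a, r) = a*(-4 - 8) = a*(-12) = -12*a)
k(-692, W)/Y(146, n) = (-12*(-692))/(1 - 628/5*(-624)) = 8304/(1 + 391872/5) = 8304/(391877/5) = 8304*(5/391877) = 41520/391877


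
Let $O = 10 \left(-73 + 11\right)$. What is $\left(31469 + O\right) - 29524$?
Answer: $1325$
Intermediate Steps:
$O = -620$ ($O = 10 \left(-62\right) = -620$)
$\left(31469 + O\right) - 29524 = \left(31469 - 620\right) - 29524 = 30849 - 29524 = 1325$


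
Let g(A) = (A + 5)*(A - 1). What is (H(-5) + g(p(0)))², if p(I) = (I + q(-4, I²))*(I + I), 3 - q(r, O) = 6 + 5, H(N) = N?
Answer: 100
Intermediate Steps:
q(r, O) = -8 (q(r, O) = 3 - (6 + 5) = 3 - 1*11 = 3 - 11 = -8)
p(I) = 2*I*(-8 + I) (p(I) = (I - 8)*(I + I) = (-8 + I)*(2*I) = 2*I*(-8 + I))
g(A) = (-1 + A)*(5 + A) (g(A) = (5 + A)*(-1 + A) = (-1 + A)*(5 + A))
(H(-5) + g(p(0)))² = (-5 + (-5 + (2*0*(-8 + 0))² + 4*(2*0*(-8 + 0))))² = (-5 + (-5 + (2*0*(-8))² + 4*(2*0*(-8))))² = (-5 + (-5 + 0² + 4*0))² = (-5 + (-5 + 0 + 0))² = (-5 - 5)² = (-10)² = 100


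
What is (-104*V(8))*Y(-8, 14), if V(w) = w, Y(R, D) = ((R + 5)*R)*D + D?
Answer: -291200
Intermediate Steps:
Y(R, D) = D + D*R*(5 + R) (Y(R, D) = ((5 + R)*R)*D + D = (R*(5 + R))*D + D = D*R*(5 + R) + D = D + D*R*(5 + R))
(-104*V(8))*Y(-8, 14) = (-104*8)*(14*(1 + (-8)² + 5*(-8))) = -11648*(1 + 64 - 40) = -11648*25 = -832*350 = -291200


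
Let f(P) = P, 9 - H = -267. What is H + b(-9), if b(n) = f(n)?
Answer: 267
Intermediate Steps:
H = 276 (H = 9 - 1*(-267) = 9 + 267 = 276)
b(n) = n
H + b(-9) = 276 - 9 = 267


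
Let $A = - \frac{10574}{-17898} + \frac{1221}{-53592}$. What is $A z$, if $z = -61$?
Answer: $- \frac{503553475}{14533176} \approx -34.649$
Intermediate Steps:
$A = \frac{8254975}{14533176}$ ($A = \left(-10574\right) \left(- \frac{1}{17898}\right) + 1221 \left(- \frac{1}{53592}\right) = \frac{5287}{8949} - \frac{37}{1624} = \frac{8254975}{14533176} \approx 0.56801$)
$A z = \frac{8254975}{14533176} \left(-61\right) = - \frac{503553475}{14533176}$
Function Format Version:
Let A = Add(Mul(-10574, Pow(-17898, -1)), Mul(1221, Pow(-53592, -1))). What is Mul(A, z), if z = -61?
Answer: Rational(-503553475, 14533176) ≈ -34.649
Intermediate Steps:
A = Rational(8254975, 14533176) (A = Add(Mul(-10574, Rational(-1, 17898)), Mul(1221, Rational(-1, 53592))) = Add(Rational(5287, 8949), Rational(-37, 1624)) = Rational(8254975, 14533176) ≈ 0.56801)
Mul(A, z) = Mul(Rational(8254975, 14533176), -61) = Rational(-503553475, 14533176)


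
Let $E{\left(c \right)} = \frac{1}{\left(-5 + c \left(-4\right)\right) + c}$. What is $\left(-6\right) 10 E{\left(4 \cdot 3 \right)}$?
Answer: $\frac{60}{41} \approx 1.4634$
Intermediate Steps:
$E{\left(c \right)} = \frac{1}{-5 - 3 c}$ ($E{\left(c \right)} = \frac{1}{\left(-5 - 4 c\right) + c} = \frac{1}{-5 - 3 c}$)
$\left(-6\right) 10 E{\left(4 \cdot 3 \right)} = \left(-6\right) 10 \left(- \frac{1}{5 + 3 \cdot 4 \cdot 3}\right) = - 60 \left(- \frac{1}{5 + 3 \cdot 12}\right) = - 60 \left(- \frac{1}{5 + 36}\right) = - 60 \left(- \frac{1}{41}\right) = - 60 \left(\left(-1\right) \frac{1}{41}\right) = \left(-60\right) \left(- \frac{1}{41}\right) = \frac{60}{41}$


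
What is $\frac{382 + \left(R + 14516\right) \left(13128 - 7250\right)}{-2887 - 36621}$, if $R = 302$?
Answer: $- \frac{43550293}{19754} \approx -2204.6$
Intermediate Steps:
$\frac{382 + \left(R + 14516\right) \left(13128 - 7250\right)}{-2887 - 36621} = \frac{382 + \left(302 + 14516\right) \left(13128 - 7250\right)}{-2887 - 36621} = \frac{382 + 14818 \cdot 5878}{-39508} = \left(382 + 87100204\right) \left(- \frac{1}{39508}\right) = 87100586 \left(- \frac{1}{39508}\right) = - \frac{43550293}{19754}$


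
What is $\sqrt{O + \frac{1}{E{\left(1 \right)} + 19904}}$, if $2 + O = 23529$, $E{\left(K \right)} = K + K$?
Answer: $\frac{\sqrt{9322546384478}}{19906} \approx 153.39$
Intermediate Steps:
$E{\left(K \right)} = 2 K$
$O = 23527$ ($O = -2 + 23529 = 23527$)
$\sqrt{O + \frac{1}{E{\left(1 \right)} + 19904}} = \sqrt{23527 + \frac{1}{2 \cdot 1 + 19904}} = \sqrt{23527 + \frac{1}{2 + 19904}} = \sqrt{23527 + \frac{1}{19906}} = \sqrt{\frac{468328463}{19906}} = \frac{\sqrt{9322546384478}}{19906}$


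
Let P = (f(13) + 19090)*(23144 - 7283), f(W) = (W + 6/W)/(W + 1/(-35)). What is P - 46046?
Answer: 1786871249113/5902 ≈ 3.0276e+8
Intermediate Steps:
f(W) = (W + 6/W)/(-1/35 + W) (f(W) = (W + 6/W)/(W - 1/35) = (W + 6/W)/(-1/35 + W))
P = 1787143012605/5902 (P = (35*(6 + 13²)/(13*(-1 + 35*13)) + 19090)*(23144 - 7283) = (35*(1/13)*(6 + 169)/(-1 + 455) + 19090)*15861 = (35*(1/13)*175/454 + 19090)*15861 = (35*(1/13)*(1/454)*175 + 19090)*15861 = (6125/5902 + 19090)*15861 = (112675305/5902)*15861 = 1787143012605/5902 ≈ 3.0280e+8)
P - 46046 = 1787143012605/5902 - 46046 = 1786871249113/5902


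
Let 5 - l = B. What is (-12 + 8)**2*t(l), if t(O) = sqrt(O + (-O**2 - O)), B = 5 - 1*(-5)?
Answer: 80*I ≈ 80.0*I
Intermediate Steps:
B = 10 (B = 5 + 5 = 10)
l = -5 (l = 5 - 1*10 = 5 - 10 = -5)
t(O) = sqrt(-O**2) (t(O) = sqrt(O + (-O - O**2)) = sqrt(-O**2))
(-12 + 8)**2*t(l) = (-12 + 8)**2*sqrt(-1*(-5)**2) = (-4)**2*sqrt(-1*25) = 16*sqrt(-25) = 16*(5*I) = 80*I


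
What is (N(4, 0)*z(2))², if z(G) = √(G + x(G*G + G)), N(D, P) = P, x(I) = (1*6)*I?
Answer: 0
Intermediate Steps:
x(I) = 6*I
z(G) = √(6*G² + 7*G) (z(G) = √(G + 6*(G*G + G)) = √(G + 6*(G² + G)) = √(G + 6*(G + G²)) = √(G + (6*G + 6*G²)) = √(6*G² + 7*G))
(N(4, 0)*z(2))² = (0*√(2*(7 + 6*2)))² = (0*√(2*(7 + 12)))² = (0*√(2*19))² = (0*√38)² = 0² = 0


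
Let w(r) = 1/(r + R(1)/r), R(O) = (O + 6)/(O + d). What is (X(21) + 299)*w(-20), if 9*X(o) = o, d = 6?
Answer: -18080/1203 ≈ -15.029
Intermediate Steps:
X(o) = o/9
R(O) = 1 (R(O) = (O + 6)/(O + 6) = (6 + O)/(6 + O) = 1)
w(r) = 1/(r + 1/r)
(X(21) + 299)*w(-20) = ((1/9)*21 + 299)*(-20/(1 + (-20)**2)) = (7/3 + 299)*(-20/(1 + 400)) = 904*(-20/401)/3 = 904*(-20*1/401)/3 = (904/3)*(-20/401) = -18080/1203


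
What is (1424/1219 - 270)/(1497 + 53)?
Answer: -163853/944725 ≈ -0.17344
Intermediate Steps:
(1424/1219 - 270)/(1497 + 53) = (1424*(1/1219) - 270)/1550 = (1424/1219 - 270)*(1/1550) = -327706/1219*1/1550 = -163853/944725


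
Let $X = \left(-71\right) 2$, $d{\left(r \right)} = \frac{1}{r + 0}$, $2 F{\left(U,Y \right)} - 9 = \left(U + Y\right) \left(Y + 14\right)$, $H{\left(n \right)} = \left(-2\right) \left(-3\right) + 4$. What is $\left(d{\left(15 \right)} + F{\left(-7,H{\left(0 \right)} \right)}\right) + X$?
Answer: $- \frac{3043}{30} \approx -101.43$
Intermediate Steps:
$H{\left(n \right)} = 10$ ($H{\left(n \right)} = 6 + 4 = 10$)
$F{\left(U,Y \right)} = \frac{9}{2} + \frac{\left(14 + Y\right) \left(U + Y\right)}{2}$ ($F{\left(U,Y \right)} = \frac{9}{2} + \frac{\left(U + Y\right) \left(Y + 14\right)}{2} = \frac{9}{2} + \frac{\left(U + Y\right) \left(14 + Y\right)}{2} = \frac{9}{2} + \frac{\left(14 + Y\right) \left(U + Y\right)}{2}$)
$d{\left(r \right)} = \frac{1}{r}$
$X = -142$
$\left(d{\left(15 \right)} + F{\left(-7,H{\left(0 \right)} \right)}\right) + X = \left(\frac{1}{15} + \left(\frac{9}{2} + \frac{10^{2}}{2} + 7 \left(-7\right) + 7 \cdot 10 + \frac{1}{2} \left(-7\right) 10\right)\right) - 142 = \left(\frac{1}{15} + \left(\frac{9}{2} + \frac{1}{2} \cdot 100 - 49 + 70 - 35\right)\right) - 142 = \left(\frac{1}{15} + \left(\frac{9}{2} + 50 - 49 + 70 - 35\right)\right) - 142 = \left(\frac{1}{15} + \frac{81}{2}\right) - 142 = \frac{1217}{30} - 142 = - \frac{3043}{30}$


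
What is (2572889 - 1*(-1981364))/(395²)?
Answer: 4554253/156025 ≈ 29.189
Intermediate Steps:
(2572889 - 1*(-1981364))/(395²) = (2572889 + 1981364)/156025 = 4554253*(1/156025) = 4554253/156025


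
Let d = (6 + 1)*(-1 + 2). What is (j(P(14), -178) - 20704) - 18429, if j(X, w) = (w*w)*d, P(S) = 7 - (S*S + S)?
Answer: 182655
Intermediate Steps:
d = 7 (d = 7*1 = 7)
P(S) = 7 - S - S² (P(S) = 7 - (S² + S) = 7 - (S + S²) = 7 + (-S - S²) = 7 - S - S²)
j(X, w) = 7*w² (j(X, w) = (w*w)*7 = w²*7 = 7*w²)
(j(P(14), -178) - 20704) - 18429 = (7*(-178)² - 20704) - 18429 = (7*31684 - 20704) - 18429 = (221788 - 20704) - 18429 = 201084 - 18429 = 182655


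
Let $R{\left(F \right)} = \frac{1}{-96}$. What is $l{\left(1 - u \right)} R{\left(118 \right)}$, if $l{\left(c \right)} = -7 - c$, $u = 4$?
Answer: $\frac{1}{24} \approx 0.041667$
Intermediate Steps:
$R{\left(F \right)} = - \frac{1}{96}$
$l{\left(1 - u \right)} R{\left(118 \right)} = \left(-7 - \left(1 - 4\right)\right) \left(- \frac{1}{96}\right) = \left(-7 - -3\right) \left(- \frac{1}{96}\right) = \left(-7 + 3\right) \left(- \frac{1}{96}\right) = \left(-4\right) \left(- \frac{1}{96}\right) = \frac{1}{24}$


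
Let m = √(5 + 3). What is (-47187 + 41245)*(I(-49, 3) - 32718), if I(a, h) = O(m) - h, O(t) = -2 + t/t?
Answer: 194434124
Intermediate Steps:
m = 2*√2 (m = √8 = 2*√2 ≈ 2.8284)
O(t) = -1 (O(t) = -2 + 1 = -1)
I(a, h) = -1 - h
(-47187 + 41245)*(I(-49, 3) - 32718) = (-47187 + 41245)*((-1 - 1*3) - 32718) = -5942*((-1 - 3) - 32718) = -5942*(-4 - 32718) = -5942*(-32722) = 194434124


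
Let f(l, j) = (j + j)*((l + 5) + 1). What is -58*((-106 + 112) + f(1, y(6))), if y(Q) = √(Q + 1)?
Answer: -348 - 812*√7 ≈ -2496.4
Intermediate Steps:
y(Q) = √(1 + Q)
f(l, j) = 2*j*(6 + l) (f(l, j) = (2*j)*((5 + l) + 1) = (2*j)*(6 + l) = 2*j*(6 + l))
-58*((-106 + 112) + f(1, y(6))) = -58*((-106 + 112) + 2*√(1 + 6)*(6 + 1)) = -58*(6 + 2*√7*7) = -58*(6 + 14*√7) = -348 - 812*√7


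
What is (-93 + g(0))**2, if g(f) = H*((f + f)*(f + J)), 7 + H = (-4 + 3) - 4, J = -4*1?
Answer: 8649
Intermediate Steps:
J = -4
H = -12 (H = -7 + ((-4 + 3) - 4) = -7 + (-1 - 4) = -7 - 5 = -12)
g(f) = -24*f*(-4 + f) (g(f) = -12*(f + f)*(f - 4) = -12*2*f*(-4 + f) = -24*f*(-4 + f))
(-93 + g(0))**2 = (-93 + 24*0*(4 - 1*0))**2 = (-93 + 24*0*(4 + 0))**2 = (-93 + 24*0*4)**2 = (-93 + 0)**2 = (-93)**2 = 8649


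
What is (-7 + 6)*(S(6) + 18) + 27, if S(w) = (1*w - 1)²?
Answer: -16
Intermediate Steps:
S(w) = (-1 + w)² (S(w) = (w - 1)² = (-1 + w)²)
(-7 + 6)*(S(6) + 18) + 27 = (-7 + 6)*((-1 + 6)² + 18) + 27 = -(5² + 18) + 27 = -(25 + 18) + 27 = -1*43 + 27 = -43 + 27 = -16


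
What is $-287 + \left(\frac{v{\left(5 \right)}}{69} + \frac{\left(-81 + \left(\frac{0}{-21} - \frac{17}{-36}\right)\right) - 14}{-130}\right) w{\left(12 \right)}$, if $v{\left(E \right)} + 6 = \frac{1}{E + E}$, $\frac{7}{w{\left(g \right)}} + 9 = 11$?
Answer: $- \frac{12260381}{43056} \approx -284.75$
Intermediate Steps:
$w{\left(g \right)} = \frac{7}{2}$ ($w{\left(g \right)} = \frac{7}{-9 + 11} = \frac{7}{2}$)
$v{\left(E \right)} = -6 + \frac{1}{2 E}$ ($v{\left(E \right)} = -6 + \frac{1}{E + E} = -6 + \frac{1}{2 E}$)
$-287 + \left(\frac{v{\left(5 \right)}}{69} + \frac{\left(-81 + \left(\frac{0}{-21} - \frac{17}{-36}\right)\right) - 14}{-130}\right) w{\left(12 \right)} = -287 + \left(\frac{-6 + \frac{1}{2 \cdot 5}}{69} + \frac{\left(-81 + \left(\frac{0}{-21} - \frac{17}{-36}\right)\right) - 14}{-130}\right) \frac{7}{2} = -287 + \left(\left(-6 + \frac{1}{2} \cdot \frac{1}{5}\right) \frac{1}{69} + \left(\left(-81 + \left(0 \left(- \frac{1}{21}\right) - - \frac{17}{36}\right)\right) - 14\right) \left(- \frac{1}{130}\right)\right) \frac{7}{2} = -287 + \left(\left(-6 + \frac{1}{10}\right) \frac{1}{69} + \left(\left(-81 + \left(0 + \frac{17}{36}\right)\right) - 14\right) \left(- \frac{1}{130}\right)\right) \frac{7}{2} = -287 + \left(\left(- \frac{59}{10}\right) \frac{1}{69} + \left(\left(-81 + \frac{17}{36}\right) - 14\right) \left(- \frac{1}{130}\right)\right) \frac{7}{2} = -287 + \left(- \frac{59}{690} + \left(- \frac{2899}{36} - 14\right) \left(- \frac{1}{130}\right)\right) \frac{7}{2} = -287 + \left(- \frac{59}{690} - - \frac{3403}{4680}\right) \frac{7}{2} = -287 + \left(- \frac{59}{690} + \frac{3403}{4680}\right) \frac{7}{2} = -287 + \frac{13813}{21528} \cdot \frac{7}{2} = -287 + \frac{96691}{43056} = - \frac{12260381}{43056}$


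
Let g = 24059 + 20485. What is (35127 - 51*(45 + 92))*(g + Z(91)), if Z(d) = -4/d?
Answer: 16295070000/13 ≈ 1.2535e+9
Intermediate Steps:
g = 44544
(35127 - 51*(45 + 92))*(g + Z(91)) = (35127 - 51*(45 + 92))*(44544 - 4/91) = (35127 - 51*137)*(44544 - 4*1/91) = (35127 - 6987)*(44544 - 4/91) = 28140*(4053500/91) = 16295070000/13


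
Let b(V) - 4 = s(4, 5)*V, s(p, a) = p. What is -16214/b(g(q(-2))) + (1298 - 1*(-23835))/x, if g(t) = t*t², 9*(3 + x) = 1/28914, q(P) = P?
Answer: -85234692373/10929478 ≈ -7798.6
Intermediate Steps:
x = -780677/260226 (x = -3 + (⅑)/28914 = -3 + (⅑)*(1/28914) = -3 + 1/260226 = -780677/260226 ≈ -3.0000)
g(t) = t³
b(V) = 4 + 4*V
-16214/b(g(q(-2))) + (1298 - 1*(-23835))/x = -16214/(4 + 4*(-2)³) + (1298 - 1*(-23835))/(-780677/260226) = -16214/(4 + 4*(-8)) + (1298 + 23835)*(-260226/780677) = -16214/(4 - 32) + 25133*(-260226/780677) = -16214/(-28) - 6540260058/780677 = -16214*(-1/28) - 6540260058/780677 = 8107/14 - 6540260058/780677 = -85234692373/10929478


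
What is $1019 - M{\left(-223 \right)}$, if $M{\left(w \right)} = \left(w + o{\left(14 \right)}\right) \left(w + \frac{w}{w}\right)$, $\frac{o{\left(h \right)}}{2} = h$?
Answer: $-42271$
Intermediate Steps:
$o{\left(h \right)} = 2 h$
$M{\left(w \right)} = \left(1 + w\right) \left(28 + w\right)$ ($M{\left(w \right)} = \left(w + 2 \cdot 14\right) \left(w + \frac{w}{w}\right) = \left(w + 28\right) \left(w + 1\right) = \left(28 + w\right) \left(1 + w\right) = \left(1 + w\right) \left(28 + w\right)$)
$1019 - M{\left(-223 \right)} = 1019 - \left(28 + \left(-223\right)^{2} + 29 \left(-223\right)\right) = 1019 - \left(28 + 49729 - 6467\right) = 1019 - 43290 = -42271$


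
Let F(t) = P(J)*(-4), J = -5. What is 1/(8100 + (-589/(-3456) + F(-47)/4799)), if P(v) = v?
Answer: 16585344/134344182131 ≈ 0.00012345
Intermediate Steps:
F(t) = 20 (F(t) = -5*(-4) = 20)
1/(8100 + (-589/(-3456) + F(-47)/4799)) = 1/(8100 + (-589/(-3456) + 20/4799)) = 1/(8100 + (-589*(-1/3456) + 20*(1/4799))) = 1/(8100 + (589/3456 + 20/4799)) = 1/(8100 + 2895731/16585344) = 1/(134344182131/16585344) = 16585344/134344182131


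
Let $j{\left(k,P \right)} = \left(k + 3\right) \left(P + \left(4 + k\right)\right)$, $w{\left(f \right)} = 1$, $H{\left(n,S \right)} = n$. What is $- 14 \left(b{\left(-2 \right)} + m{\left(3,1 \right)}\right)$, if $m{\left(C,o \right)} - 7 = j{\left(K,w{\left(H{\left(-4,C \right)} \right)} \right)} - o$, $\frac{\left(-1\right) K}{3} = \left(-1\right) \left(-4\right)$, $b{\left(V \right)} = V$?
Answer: $-938$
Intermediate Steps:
$K = -12$ ($K = - 3 \left(\left(-1\right) \left(-4\right)\right) = \left(-3\right) 4 = -12$)
$j{\left(k,P \right)} = \left(3 + k\right) \left(4 + P + k\right)$
$m{\left(C,o \right)} = 70 - o$ ($m{\left(C,o \right)} = 7 - \left(-63 + o\right) = 70 - o$)
$- 14 \left(b{\left(-2 \right)} + m{\left(3,1 \right)}\right) = - 14 \left(-2 + \left(70 - 1\right)\right) = - 14 \left(-2 + 69\right) = \left(-14\right) 67 = -938$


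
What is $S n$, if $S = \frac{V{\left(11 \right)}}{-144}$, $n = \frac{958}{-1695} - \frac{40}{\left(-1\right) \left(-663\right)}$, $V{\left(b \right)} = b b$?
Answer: $\frac{4725413}{8990280} \approx 0.52561$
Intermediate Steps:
$V{\left(b \right)} = b^{2}$
$n = - \frac{78106}{124865}$ ($n = 958 \left(- \frac{1}{1695}\right) - \frac{40}{663} = - \frac{958}{1695} - \frac{40}{663} = - \frac{78106}{124865} \approx -0.62552$)
$S = - \frac{121}{144}$ ($S = \frac{11^{2}}{-144} = 121 \left(- \frac{1}{144}\right) = - \frac{121}{144} \approx -0.84028$)
$S n = \left(- \frac{121}{144}\right) \left(- \frac{78106}{124865}\right) = \frac{4725413}{8990280}$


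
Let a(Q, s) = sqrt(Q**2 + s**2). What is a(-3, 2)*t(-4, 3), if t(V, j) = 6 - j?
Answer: 3*sqrt(13) ≈ 10.817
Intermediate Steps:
a(-3, 2)*t(-4, 3) = sqrt((-3)**2 + 2**2)*(6 - 1*3) = sqrt(9 + 4)*(6 - 3) = sqrt(13)*3 = 3*sqrt(13)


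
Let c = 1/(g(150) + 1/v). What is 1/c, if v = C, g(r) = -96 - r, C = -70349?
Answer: -17305855/70349 ≈ -246.00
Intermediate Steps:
v = -70349
c = -70349/17305855 (c = 1/((-96 - 1*150) + 1/(-70349)) = 1/((-96 - 150) - 1/70349) = 1/(-246 - 1/70349) = 1/(-17305855/70349) = -70349/17305855 ≈ -0.0040650)
1/c = 1/(-70349/17305855) = -17305855/70349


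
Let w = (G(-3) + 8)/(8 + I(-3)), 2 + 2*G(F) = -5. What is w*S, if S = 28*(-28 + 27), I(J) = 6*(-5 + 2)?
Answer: 63/5 ≈ 12.600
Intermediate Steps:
G(F) = -7/2 (G(F) = -1 + (1/2)*(-5) = -1 - 5/2 = -7/2)
I(J) = -18 (I(J) = 6*(-3) = -18)
S = -28 (S = 28*(-1) = -28)
w = -9/20 (w = (-7/2 + 8)/(8 - 18) = (9/2)/(-10) = (9/2)*(-1/10) = -9/20 ≈ -0.45000)
w*S = -9/20*(-28) = 63/5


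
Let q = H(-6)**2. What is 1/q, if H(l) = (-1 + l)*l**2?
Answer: 1/63504 ≈ 1.5747e-5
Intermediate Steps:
H(l) = l**2*(-1 + l)
q = 63504 (q = ((-6)**2*(-1 - 6))**2 = (36*(-7))**2 = (-252)**2 = 63504)
1/q = 1/63504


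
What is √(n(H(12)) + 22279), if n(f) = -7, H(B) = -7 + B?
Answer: 16*√87 ≈ 149.24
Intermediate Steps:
√(n(H(12)) + 22279) = √(-7 + 22279) = √22272 = 16*√87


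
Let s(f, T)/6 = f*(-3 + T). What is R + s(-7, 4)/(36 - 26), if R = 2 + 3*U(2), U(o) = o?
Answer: 19/5 ≈ 3.8000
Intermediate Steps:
s(f, T) = 6*f*(-3 + T) (s(f, T) = 6*(f*(-3 + T)) = 6*f*(-3 + T))
R = 8 (R = 2 + 3*2 = 2 + 6 = 8)
R + s(-7, 4)/(36 - 26) = 8 + (6*(-7)*(-3 + 4))/(36 - 26) = 8 + (6*(-7)*1)/10 = 8 - 42*⅒ = 8 - 21/5 = 19/5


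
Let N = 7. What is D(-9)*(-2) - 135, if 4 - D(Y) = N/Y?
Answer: -1301/9 ≈ -144.56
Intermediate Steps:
D(Y) = 4 - 7/Y
D(-9)*(-2) - 135 = (4 - 7/(-9))*(-2) - 135 = (4 - 7*(-⅑))*(-2) - 135 = (4 + 7/9)*(-2) - 135 = (43/9)*(-2) - 135 = -86/9 - 135 = -1301/9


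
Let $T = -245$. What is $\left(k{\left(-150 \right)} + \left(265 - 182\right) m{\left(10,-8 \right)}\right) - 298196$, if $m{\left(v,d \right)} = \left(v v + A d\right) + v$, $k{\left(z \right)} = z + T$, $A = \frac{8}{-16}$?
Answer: $-289129$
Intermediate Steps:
$A = - \frac{1}{2}$ ($A = 8 \left(- \frac{1}{16}\right) = - \frac{1}{2} \approx -0.5$)
$k{\left(z \right)} = -245 + z$ ($k{\left(z \right)} = z - 245 = -245 + z$)
$m{\left(v,d \right)} = v + v^{2} - \frac{d}{2}$ ($m{\left(v,d \right)} = \left(v v - \frac{d}{2}\right) + v = \left(v^{2} - \frac{d}{2}\right) + v = v + v^{2} - \frac{d}{2}$)
$\left(k{\left(-150 \right)} + \left(265 - 182\right) m{\left(10,-8 \right)}\right) - 298196 = \left(\left(-245 - 150\right) + \left(265 - 182\right) \left(10 + 10^{2} - -4\right)\right) - 298196 = \left(-395 + 83 \left(10 + 100 + 4\right)\right) - 298196 = \left(-395 + 83 \cdot 114\right) - 298196 = \left(-395 + 9462\right) - 298196 = 9067 - 298196 = -289129$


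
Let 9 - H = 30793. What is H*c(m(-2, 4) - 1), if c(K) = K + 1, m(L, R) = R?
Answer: -123136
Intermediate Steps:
H = -30784 (H = 9 - 1*30793 = 9 - 30793 = -30784)
c(K) = 1 + K
H*c(m(-2, 4) - 1) = -30784*(1 + (4 - 1)) = -30784*(1 + 3) = -30784*4 = -123136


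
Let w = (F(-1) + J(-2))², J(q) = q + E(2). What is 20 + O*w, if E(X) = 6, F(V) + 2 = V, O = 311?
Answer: 331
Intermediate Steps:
F(V) = -2 + V
J(q) = 6 + q (J(q) = q + 6 = 6 + q)
w = 1 (w = ((-2 - 1) + (6 - 2))² = (-3 + 4)² = 1² = 1)
20 + O*w = 20 + 311*1 = 20 + 311 = 331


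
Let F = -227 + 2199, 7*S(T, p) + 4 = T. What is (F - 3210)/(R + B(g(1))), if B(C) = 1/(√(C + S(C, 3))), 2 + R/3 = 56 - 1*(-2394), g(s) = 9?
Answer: -618247296/3667534841 + 2476*√119/3667534841 ≈ -0.16857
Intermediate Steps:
S(T, p) = -4/7 + T/7
F = 1972
R = 7344 (R = -6 + 3*(56 - 1*(-2394)) = -6 + 3*(56 + 2394) = -6 + 3*2450 = -6 + 7350 = 7344)
B(C) = (-4/7 + 8*C/7)^(-½) (B(C) = 1/(√(C + (-4/7 + C/7))) = 1/(√(-4/7 + 8*C/7)) = (-4/7 + 8*C/7)^(-½))
(F - 3210)/(R + B(g(1))) = (1972 - 3210)/(7344 + √7/(2*√(-1 + 2*9))) = -1238/(7344 + √7/(2*√(-1 + 18))) = -1238/(7344 + √7/(2*√17)) = -1238/(7344 + √7*(√17/17)/2) = -1238/(7344 + √119/34)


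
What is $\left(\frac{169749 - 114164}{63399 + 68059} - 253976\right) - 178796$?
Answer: $- \frac{56891285991}{131458} \approx -4.3277 \cdot 10^{5}$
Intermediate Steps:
$\left(\frac{169749 - 114164}{63399 + 68059} - 253976\right) - 178796 = \left(\frac{55585}{131458} - 253976\right) - 178796 = - \frac{33387121423}{131458} - 178796 = - \frac{56891285991}{131458}$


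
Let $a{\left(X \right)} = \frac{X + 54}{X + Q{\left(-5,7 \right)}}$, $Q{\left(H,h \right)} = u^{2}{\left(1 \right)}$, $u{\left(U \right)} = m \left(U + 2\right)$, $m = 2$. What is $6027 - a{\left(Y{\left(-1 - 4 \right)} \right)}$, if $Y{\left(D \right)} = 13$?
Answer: $\frac{295256}{49} \approx 6025.6$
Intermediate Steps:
$u{\left(U \right)} = 4 + 2 U$ ($u{\left(U \right)} = 2 \left(U + 2\right) = 2 \left(2 + U\right) = 4 + 2 U$)
$Q{\left(H,h \right)} = 36$ ($Q{\left(H,h \right)} = \left(4 + 2 \cdot 1\right)^{2} = \left(4 + 2\right)^{2} = 6^{2} = 36$)
$a{\left(X \right)} = \frac{54 + X}{36 + X}$ ($a{\left(X \right)} = \frac{X + 54}{X + 36} = \frac{54 + X}{36 + X}$)
$6027 - a{\left(Y{\left(-1 - 4 \right)} \right)} = 6027 - \frac{54 + 13}{36 + 13} = 6027 - \frac{1}{49} \cdot 67 = 6027 - \frac{67}{49} = \frac{295256}{49}$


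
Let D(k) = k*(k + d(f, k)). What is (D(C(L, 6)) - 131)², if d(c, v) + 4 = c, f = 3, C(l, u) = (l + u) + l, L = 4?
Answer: 2601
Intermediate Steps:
C(l, u) = u + 2*l
d(c, v) = -4 + c
D(k) = k*(-1 + k) (D(k) = k*(k + (-4 + 3)) = k*(k - 1) = k*(-1 + k))
(D(C(L, 6)) - 131)² = ((6 + 2*4)*(-1 + (6 + 2*4)) - 131)² = ((6 + 8)*(-1 + (6 + 8)) - 131)² = (14*(-1 + 14) - 131)² = (14*13 - 131)² = (182 - 131)² = 51² = 2601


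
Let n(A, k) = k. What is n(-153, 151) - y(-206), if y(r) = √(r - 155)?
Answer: 151 - 19*I ≈ 151.0 - 19.0*I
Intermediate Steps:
y(r) = √(-155 + r)
n(-153, 151) - y(-206) = 151 - √(-155 - 206) = 151 - √(-361) = 151 - 19*I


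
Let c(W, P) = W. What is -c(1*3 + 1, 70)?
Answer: -4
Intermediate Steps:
-c(1*3 + 1, 70) = -(1*3 + 1) = -(3 + 1) = -1*4 = -4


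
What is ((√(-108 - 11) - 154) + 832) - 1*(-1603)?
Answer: 2281 + I*√119 ≈ 2281.0 + 10.909*I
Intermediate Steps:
((√(-108 - 11) - 154) + 832) - 1*(-1603) = ((√(-119) - 154) + 832) + 1603 = ((I*√119 - 154) + 832) + 1603 = ((-154 + I*√119) + 832) + 1603 = (678 + I*√119) + 1603 = 2281 + I*√119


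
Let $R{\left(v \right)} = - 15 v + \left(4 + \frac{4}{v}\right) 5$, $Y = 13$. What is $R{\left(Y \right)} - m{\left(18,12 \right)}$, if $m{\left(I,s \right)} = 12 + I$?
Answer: $- \frac{2645}{13} \approx -203.46$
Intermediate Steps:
$R{\left(v \right)} = 20 - 15 v + \frac{20}{v}$ ($R{\left(v \right)} = - 15 v + \left(20 + \frac{20}{v}\right) = 20 - 15 v + \frac{20}{v}$)
$R{\left(Y \right)} - m{\left(18,12 \right)} = \left(20 - 195 + \frac{20}{13}\right) - \left(12 + 18\right) = \left(20 - 195 + 20 \cdot \frac{1}{13}\right) - 30 = \left(20 - 195 + \frac{20}{13}\right) - 30 = - \frac{2255}{13} - 30 = - \frac{2645}{13}$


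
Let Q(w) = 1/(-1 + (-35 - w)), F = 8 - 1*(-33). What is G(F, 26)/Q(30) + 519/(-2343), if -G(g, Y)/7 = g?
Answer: 14793529/781 ≈ 18942.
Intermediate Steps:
F = 41 (F = 8 + 33 = 41)
G(g, Y) = -7*g
Q(w) = 1/(-36 - w)
G(F, 26)/Q(30) + 519/(-2343) = (-7*41)/((-1/(36 + 30))) + 519/(-2343) = -287/((-1/66)) + 519*(-1/2343) = -287/((-1*1/66)) - 173/781 = -287/(-1/66) - 173/781 = -287*(-66) - 173/781 = 18942 - 173/781 = 14793529/781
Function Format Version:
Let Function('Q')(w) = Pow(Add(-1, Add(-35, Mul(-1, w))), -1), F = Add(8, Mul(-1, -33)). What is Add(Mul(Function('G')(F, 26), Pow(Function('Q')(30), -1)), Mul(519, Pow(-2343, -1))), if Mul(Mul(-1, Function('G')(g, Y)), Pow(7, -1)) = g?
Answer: Rational(14793529, 781) ≈ 18942.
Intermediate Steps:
F = 41 (F = Add(8, 33) = 41)
Function('G')(g, Y) = Mul(-7, g)
Function('Q')(w) = Pow(Add(-36, Mul(-1, w)), -1)
Add(Mul(Function('G')(F, 26), Pow(Function('Q')(30), -1)), Mul(519, Pow(-2343, -1))) = Add(Mul(Mul(-7, 41), Pow(Mul(-1, Pow(Add(36, 30), -1)), -1)), Mul(519, Pow(-2343, -1))) = Add(Mul(-287, Pow(Mul(-1, Pow(66, -1)), -1)), Mul(519, Rational(-1, 2343))) = Add(Mul(-287, Pow(Mul(-1, Rational(1, 66)), -1)), Rational(-173, 781)) = Add(Mul(-287, Pow(Rational(-1, 66), -1)), Rational(-173, 781)) = Add(Mul(-287, -66), Rational(-173, 781)) = Add(18942, Rational(-173, 781)) = Rational(14793529, 781)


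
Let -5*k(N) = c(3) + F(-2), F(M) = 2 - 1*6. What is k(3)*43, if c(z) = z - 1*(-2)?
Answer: -43/5 ≈ -8.6000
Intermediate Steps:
F(M) = -4 (F(M) = 2 - 6 = -4)
c(z) = 2 + z (c(z) = z + 2 = 2 + z)
k(N) = -⅕ (k(N) = -((2 + 3) - 4)/5 = -(5 - 4)/5 = -⅕*1 = -⅕)
k(3)*43 = -⅕*43 = -43/5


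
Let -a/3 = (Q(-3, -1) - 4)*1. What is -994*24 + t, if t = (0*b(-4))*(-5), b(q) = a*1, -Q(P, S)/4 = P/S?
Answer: -23856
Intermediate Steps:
Q(P, S) = -4*P/S
a = 48 (a = -3*(-4*(-3)/(-1) - 4) = -3*(-4*(-3)*(-1) - 4) = -3*(-12 - 4) = -(-48) = -3*(-16) = 48)
b(q) = 48 (b(q) = 48*1 = 48)
t = 0 (t = (0*48)*(-5) = 0*(-5) = 0)
-994*24 + t = -994*24 + 0 = -23856 + 0 = -23856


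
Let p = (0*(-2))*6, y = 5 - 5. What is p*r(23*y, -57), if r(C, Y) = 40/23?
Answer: 0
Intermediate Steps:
y = 0
r(C, Y) = 40/23 (r(C, Y) = 40*(1/23) = 40/23)
p = 0 (p = 0*6 = 0)
p*r(23*y, -57) = 0*(40/23) = 0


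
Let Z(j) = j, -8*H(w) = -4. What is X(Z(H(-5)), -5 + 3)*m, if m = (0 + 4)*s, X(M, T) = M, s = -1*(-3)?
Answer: 6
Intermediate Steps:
H(w) = ½ (H(w) = -⅛*(-4) = ½)
s = 3
m = 12 (m = (0 + 4)*3 = 4*3 = 12)
X(Z(H(-5)), -5 + 3)*m = (½)*12 = 6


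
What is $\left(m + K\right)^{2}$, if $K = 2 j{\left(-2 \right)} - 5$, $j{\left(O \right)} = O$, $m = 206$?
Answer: $38809$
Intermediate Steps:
$K = -9$ ($K = 2 \left(-2\right) - 5 = -4 - 5 = -9$)
$\left(m + K\right)^{2} = \left(206 - 9\right)^{2} = 197^{2} = 38809$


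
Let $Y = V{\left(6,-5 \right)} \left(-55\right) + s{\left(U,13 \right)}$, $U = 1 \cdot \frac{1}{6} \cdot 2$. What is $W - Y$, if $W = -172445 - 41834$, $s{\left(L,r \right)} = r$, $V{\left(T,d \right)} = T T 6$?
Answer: $-202412$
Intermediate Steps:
$V{\left(T,d \right)} = 6 T^{2}$ ($V{\left(T,d \right)} = T^{2} \cdot 6 = 6 T^{2}$)
$U = \frac{1}{3}$ ($U = 1 \cdot \frac{1}{6} \cdot 2 = \frac{1}{6} \cdot 2 = \frac{1}{3} \approx 0.33333$)
$Y = -11867$ ($Y = 6 \cdot 6^{2} \left(-55\right) + 13 = 6 \cdot 36 \left(-55\right) + 13 = 216 \left(-55\right) + 13 = -11880 + 13 = -11867$)
$W = -214279$ ($W = -172445 - 41834 = -214279$)
$W - Y = -214279 - -11867 = -214279 + 11867 = -202412$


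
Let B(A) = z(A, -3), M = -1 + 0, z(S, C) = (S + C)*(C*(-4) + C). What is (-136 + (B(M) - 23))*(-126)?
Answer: 24570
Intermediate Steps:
z(S, C) = -3*C*(C + S) (z(S, C) = (C + S)*(-4*C + C) = (C + S)*(-3*C) = -3*C*(C + S))
M = -1
B(A) = -27 + 9*A (B(A) = -3*(-3)*(-3 + A) = -27 + 9*A)
(-136 + (B(M) - 23))*(-126) = (-136 + ((-27 + 9*(-1)) - 23))*(-126) = (-136 + ((-27 - 9) - 23))*(-126) = (-136 + (-36 - 23))*(-126) = (-136 - 59)*(-126) = -195*(-126) = 24570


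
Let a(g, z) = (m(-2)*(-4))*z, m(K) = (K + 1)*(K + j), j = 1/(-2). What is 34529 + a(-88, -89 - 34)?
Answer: 35759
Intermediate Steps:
j = -½ ≈ -0.50000
m(K) = (1 + K)*(-½ + K) (m(K) = (K + 1)*(K - ½) = (1 + K)*(-½ + K))
a(g, z) = -10*z (a(g, z) = ((-½ + (-2)² + (½)*(-2))*(-4))*z = ((-½ + 4 - 1)*(-4))*z = ((5/2)*(-4))*z = -10*z)
34529 + a(-88, -89 - 34) = 34529 - 10*(-89 - 34) = 34529 - 10*(-123) = 34529 + 1230 = 35759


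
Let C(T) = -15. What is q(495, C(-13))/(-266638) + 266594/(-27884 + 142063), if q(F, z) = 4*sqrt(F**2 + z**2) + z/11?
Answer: 781926713377/334889062222 - 30*sqrt(1090)/133319 ≈ 2.3275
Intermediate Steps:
q(F, z) = 4*sqrt(F**2 + z**2) + z/11 (q(F, z) = 4*sqrt(F**2 + z**2) + z*(1/11) = 4*sqrt(F**2 + z**2) + z/11)
q(495, C(-13))/(-266638) + 266594/(-27884 + 142063) = (4*sqrt(495**2 + (-15)**2) + (1/11)*(-15))/(-266638) + 266594/(-27884 + 142063) = (4*sqrt(245025 + 225) - 15/11)*(-1/266638) + 266594/114179 = (4*sqrt(245250) - 15/11)*(-1/266638) + 266594*(1/114179) = (4*(15*sqrt(1090)) - 15/11)*(-1/266638) + 266594/114179 = (60*sqrt(1090) - 15/11)*(-1/266638) + 266594/114179 = (-15/11 + 60*sqrt(1090))*(-1/266638) + 266594/114179 = (15/2933018 - 30*sqrt(1090)/133319) + 266594/114179 = 781926713377/334889062222 - 30*sqrt(1090)/133319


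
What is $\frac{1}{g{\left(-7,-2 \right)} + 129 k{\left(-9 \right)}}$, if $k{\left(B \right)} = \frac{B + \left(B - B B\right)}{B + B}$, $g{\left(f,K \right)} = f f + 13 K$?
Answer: $\frac{2}{1465} \approx 0.0013652$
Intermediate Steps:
$g{\left(f,K \right)} = f^{2} + 13 K$
$k{\left(B \right)} = \frac{- B^{2} + 2 B}{2 B}$ ($k{\left(B \right)} = \frac{B - \left(B^{2} - B\right)}{2 B} = \left(- B^{2} + 2 B\right) \frac{1}{2 B} = \frac{- B^{2} + 2 B}{2 B}$)
$\frac{1}{g{\left(-7,-2 \right)} + 129 k{\left(-9 \right)}} = \frac{1}{\left(\left(-7\right)^{2} + 13 \left(-2\right)\right) + 129 \left(1 - - \frac{9}{2}\right)} = \frac{1}{\left(49 - 26\right) + 129 \left(1 + \frac{9}{2}\right)} = \frac{1}{23 + 129 \cdot \frac{11}{2}} = \frac{1}{23 + \frac{1419}{2}} = \frac{1}{\frac{1465}{2}} = \frac{2}{1465}$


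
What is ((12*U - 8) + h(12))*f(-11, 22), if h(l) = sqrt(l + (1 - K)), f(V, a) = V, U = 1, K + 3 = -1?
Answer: -44 - 11*sqrt(17) ≈ -89.354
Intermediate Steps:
K = -4 (K = -3 - 1 = -4)
h(l) = sqrt(5 + l) (h(l) = sqrt(l + (1 - 1*(-4))) = sqrt(l + (1 + 4)) = sqrt(l + 5) = sqrt(5 + l))
((12*U - 8) + h(12))*f(-11, 22) = ((12*1 - 8) + sqrt(5 + 12))*(-11) = ((12 - 8) + sqrt(17))*(-11) = (4 + sqrt(17))*(-11) = -44 - 11*sqrt(17)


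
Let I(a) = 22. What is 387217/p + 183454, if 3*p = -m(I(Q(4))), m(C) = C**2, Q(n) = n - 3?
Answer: 87630085/484 ≈ 1.8105e+5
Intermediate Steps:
Q(n) = -3 + n
p = -484/3 (p = (-1*22**2)/3 = (-1*484)/3 = (1/3)*(-484) = -484/3 ≈ -161.33)
387217/p + 183454 = 387217/(-484/3) + 183454 = 387217*(-3/484) + 183454 = -1161651/484 + 183454 = 87630085/484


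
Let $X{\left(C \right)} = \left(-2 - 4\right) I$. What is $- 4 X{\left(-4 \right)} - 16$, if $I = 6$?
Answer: $128$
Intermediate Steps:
$X{\left(C \right)} = -36$ ($X{\left(C \right)} = \left(-2 - 4\right) 6 = \left(-6\right) 6 = -36$)
$- 4 X{\left(-4 \right)} - 16 = \left(-4\right) \left(-36\right) - 16 = 144 - 16 = 128$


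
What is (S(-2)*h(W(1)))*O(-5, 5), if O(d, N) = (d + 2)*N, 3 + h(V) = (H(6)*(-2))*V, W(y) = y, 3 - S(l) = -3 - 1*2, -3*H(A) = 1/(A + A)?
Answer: 1060/3 ≈ 353.33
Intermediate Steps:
H(A) = -1/(6*A) (H(A) = -1/(3*(A + A)) = -1/(2*A)/3 = -1/(6*A))
S(l) = 8 (S(l) = 3 - (-3 - 1*2) = 3 - (-3 - 2) = 3 - 1*(-5) = 3 + 5 = 8)
h(V) = -3 + V/18 (h(V) = -3 + (-⅙/6*(-2))*V = -3 + (-⅙*⅙*(-2))*V = -3 + (-1/36*(-2))*V = -3 + V/18)
O(d, N) = N*(2 + d) (O(d, N) = (2 + d)*N = N*(2 + d))
(S(-2)*h(W(1)))*O(-5, 5) = (8*(-3 + (1/18)*1))*(5*(2 - 5)) = (8*(-3 + 1/18))*(5*(-3)) = (8*(-53/18))*(-15) = -212/9*(-15) = 1060/3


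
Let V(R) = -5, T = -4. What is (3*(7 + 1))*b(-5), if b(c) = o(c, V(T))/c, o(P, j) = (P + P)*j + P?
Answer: -216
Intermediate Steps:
o(P, j) = P + 2*P*j (o(P, j) = (2*P)*j + P = 2*P*j + P = P + 2*P*j)
b(c) = -9 (b(c) = (c*(1 + 2*(-5)))/c = (c*(1 - 10))/c = (c*(-9))/c = (-9*c)/c = -9)
(3*(7 + 1))*b(-5) = (3*(7 + 1))*(-9) = (3*8)*(-9) = 24*(-9) = -216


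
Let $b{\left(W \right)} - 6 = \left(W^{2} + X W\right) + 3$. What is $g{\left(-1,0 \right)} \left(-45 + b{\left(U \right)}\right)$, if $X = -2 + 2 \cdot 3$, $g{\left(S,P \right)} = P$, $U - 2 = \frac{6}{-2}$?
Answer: $0$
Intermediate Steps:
$U = -1$ ($U = 2 + \frac{6}{-2} = 2 + 6 \left(- \frac{1}{2}\right) = 2 - 3 = -1$)
$X = 4$ ($X = -2 + 6 = 4$)
$b{\left(W \right)} = 9 + W^{2} + 4 W$ ($b{\left(W \right)} = 6 + \left(\left(W^{2} + 4 W\right) + 3\right) = 6 + \left(3 + W^{2} + 4 W\right) = 9 + W^{2} + 4 W$)
$g{\left(-1,0 \right)} \left(-45 + b{\left(U \right)}\right) = 0 \left(-45 + \left(9 + \left(-1\right)^{2} + 4 \left(-1\right)\right)\right) = 0 \left(-45 + \left(9 + 1 - 4\right)\right) = 0 \left(-45 + 6\right) = 0 \left(-39\right) = 0$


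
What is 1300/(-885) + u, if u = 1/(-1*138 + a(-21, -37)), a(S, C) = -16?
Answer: -40217/27258 ≈ -1.4754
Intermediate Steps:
u = -1/154 (u = 1/(-1*138 - 16) = 1/(-138 - 16) = 1/(-154) = -1/154 ≈ -0.0064935)
1300/(-885) + u = 1300/(-885) - 1/154 = -1/885*1300 - 1/154 = -260/177 - 1/154 = -40217/27258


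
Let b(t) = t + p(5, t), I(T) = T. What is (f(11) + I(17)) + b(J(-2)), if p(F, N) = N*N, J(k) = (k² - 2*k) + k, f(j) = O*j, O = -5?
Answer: 4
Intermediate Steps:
f(j) = -5*j
J(k) = k² - k
p(F, N) = N²
b(t) = t + t²
(f(11) + I(17)) + b(J(-2)) = (-5*11 + 17) + (-2*(-1 - 2))*(1 - 2*(-1 - 2)) = (-55 + 17) + (-2*(-3))*(1 - 2*(-3)) = -38 + 6*(1 + 6) = -38 + 6*7 = -38 + 42 = 4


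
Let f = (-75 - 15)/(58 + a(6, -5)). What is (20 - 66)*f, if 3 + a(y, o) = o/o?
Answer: 1035/14 ≈ 73.929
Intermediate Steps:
a(y, o) = -2 (a(y, o) = -3 + o/o = -3 + 1 = -2)
f = -45/28 (f = (-75 - 15)/(58 - 2) = -90/56 = -90*1/56 = -45/28 ≈ -1.6071)
(20 - 66)*f = (20 - 66)*(-45/28) = -46*(-45/28) = 1035/14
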